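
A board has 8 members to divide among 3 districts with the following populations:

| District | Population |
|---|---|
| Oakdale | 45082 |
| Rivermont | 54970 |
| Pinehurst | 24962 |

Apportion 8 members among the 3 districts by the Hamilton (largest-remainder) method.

Oakdale 3, Rivermont 3, Pinehurst 2

The standard divisor is 125014/8 ≈ 15626.75.
Standard quotas: Oakdale 2.8849, Rivermont 3.5177, Pinehurst 1.5974.
Lower quotas: Oakdale 2, Rivermont 3, Pinehurst 1 (sum 6, leaving 2 seats).
Remainders in descending order: Oakdale 0.8849, Pinehurst 0.5974, Rivermont 0.5177.
Largest remainders: Oakdale, Pinehurst receive the extra seats.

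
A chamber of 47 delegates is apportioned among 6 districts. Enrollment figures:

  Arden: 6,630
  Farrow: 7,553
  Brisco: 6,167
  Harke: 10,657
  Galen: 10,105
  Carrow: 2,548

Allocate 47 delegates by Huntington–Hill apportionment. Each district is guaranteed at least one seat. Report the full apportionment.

Arden=7, Farrow=8, Brisco=7, Harke=11, Galen=11, Carrow=3

With divisor 940: modified quotas Arden 7.053, Farrow 8.035, Brisco 6.561, Harke 11.337, Galen 10.750, Carrow 2.711.
Geometric-mean thresholds: Arden √(7·8)=7.483, Farrow √(8·9)=8.485, Brisco √(6·7)=6.481, Harke √(11·12)=11.489, Galen √(10·11)=10.488, Carrow √(2·3)=2.449.
Each quota rounded against its threshold gives Arden 7, Farrow 8, Brisco 7, Harke 11, Galen 11, Carrow 3 (total 47).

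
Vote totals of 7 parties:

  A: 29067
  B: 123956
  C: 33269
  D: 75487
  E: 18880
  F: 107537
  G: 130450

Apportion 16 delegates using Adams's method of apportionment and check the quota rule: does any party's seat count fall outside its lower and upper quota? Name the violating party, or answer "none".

Standard quotas: A 0.897, B 3.824, C 1.026, D 2.329, E 0.582, F 3.317, G 4.024.
Adams allocation: A 1, B 4, C 1, D 2, E 1, F 3, G 4.
Every allocation lies between the lower and upper quota.

none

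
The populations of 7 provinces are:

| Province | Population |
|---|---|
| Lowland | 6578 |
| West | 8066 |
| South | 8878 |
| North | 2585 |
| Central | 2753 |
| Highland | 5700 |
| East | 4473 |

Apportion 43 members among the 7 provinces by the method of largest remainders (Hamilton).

Lowland: 7; West: 9; South: 10; North: 3; Central: 3; Highland: 6; East: 5

The standard divisor is 39033/43 ≈ 907.744.
Standard quotas: Lowland 7.2465, West 8.8858, South 9.7803, North 2.8477, Central 3.0328, Highland 6.2793, East 4.9276.
Lower quotas: Lowland 7, West 8, South 9, North 2, Central 3, Highland 6, East 4 (sum 39, leaving 4 seats).
Remainders in descending order: East 0.9276, West 0.8858, North 0.8477, South 0.7803, Highland 0.2793, Lowland 0.2465, Central 0.0328.
Largest remainders: East, West, North, South receive the extra seats.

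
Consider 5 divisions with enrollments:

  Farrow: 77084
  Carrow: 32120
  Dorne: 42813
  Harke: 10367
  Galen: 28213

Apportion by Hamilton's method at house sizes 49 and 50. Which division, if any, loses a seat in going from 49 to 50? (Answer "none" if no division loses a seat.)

At 49 seats: Farrow 20, Carrow 8, Dorne 11, Harke 3, Galen 7.
At 50 seats: Farrow 20, Carrow 9, Dorne 11, Harke 3, Galen 7.
No division's allocation decreased.

none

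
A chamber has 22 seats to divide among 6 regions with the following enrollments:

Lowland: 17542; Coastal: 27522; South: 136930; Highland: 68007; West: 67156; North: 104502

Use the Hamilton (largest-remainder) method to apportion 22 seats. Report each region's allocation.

Lowland 1; Coastal 1; South 7; Highland 4; West 4; North 5

Standard divisor: 421659 ÷ 22 ≈ 19166.318.
Standard quotas: Lowland 0.9153, Coastal 1.4360, South 7.1443, Highland 3.5483, West 3.5039, North 5.4524.
Lower quotas: Lowland 0, Coastal 1, South 7, Highland 3, West 3, North 5 (sum 19, leaving 3 seats).
Remainders in descending order: Lowland 0.9153, Highland 0.5483, West 0.5039, North 0.4524, Coastal 0.4360, South 0.1443.
The surplus seats go to Lowland, Highland, West.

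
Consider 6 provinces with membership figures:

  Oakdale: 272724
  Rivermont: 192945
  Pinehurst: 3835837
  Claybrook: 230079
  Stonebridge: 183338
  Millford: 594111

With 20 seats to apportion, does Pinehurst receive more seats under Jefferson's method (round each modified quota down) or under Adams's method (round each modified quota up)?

Jefferson: Oakdale 1, Rivermont 0, Pinehurst 16, Claybrook 1, Stonebridge 0, Millford 2.
Adams: Oakdale 1, Rivermont 1, Pinehurst 13, Claybrook 1, Stonebridge 1, Millford 3.
Pinehurst gets 16 under Jefferson and 13 under Adams.

Jefferson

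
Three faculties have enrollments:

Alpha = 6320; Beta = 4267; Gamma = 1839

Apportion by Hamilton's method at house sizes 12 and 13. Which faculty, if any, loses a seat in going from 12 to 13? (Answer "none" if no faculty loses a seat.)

At 12 seats: Alpha 6, Beta 4, Gamma 2.
At 13 seats: Alpha 7, Beta 4, Gamma 2.
No faculty's allocation decreased.

none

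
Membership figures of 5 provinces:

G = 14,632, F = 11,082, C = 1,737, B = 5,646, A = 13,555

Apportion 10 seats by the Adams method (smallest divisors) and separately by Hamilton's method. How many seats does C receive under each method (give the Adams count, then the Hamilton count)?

Adams: G 3, F 2, C 1, B 1, A 3.
Hamilton: G 3, F 3, C 0, B 1, A 3.
C gets 1 under Adams and 0 under Hamilton.

1 and 0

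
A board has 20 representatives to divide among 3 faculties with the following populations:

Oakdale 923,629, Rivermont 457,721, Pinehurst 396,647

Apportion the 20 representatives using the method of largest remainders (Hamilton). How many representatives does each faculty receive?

Standard divisor: 1777997 ÷ 20 ≈ 88899.85.
Standard quotas: Oakdale 10.3895, Rivermont 5.1487, Pinehurst 4.4617.
Lower quotas: Oakdale 10, Rivermont 5, Pinehurst 4 (sum 19, leaving 1 seat).
Remainders in descending order: Pinehurst 0.4617, Oakdale 0.3895, Rivermont 0.1487.
The surplus seat goes to Pinehurst.

Oakdale 10; Rivermont 5; Pinehurst 5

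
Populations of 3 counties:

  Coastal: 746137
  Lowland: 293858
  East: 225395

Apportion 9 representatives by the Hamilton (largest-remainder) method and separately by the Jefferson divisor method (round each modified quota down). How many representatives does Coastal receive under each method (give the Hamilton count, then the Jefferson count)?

Hamilton: Coastal 5, Lowland 2, East 2.
Jefferson: Coastal 6, Lowland 2, East 1.
Coastal gets 5 under Hamilton and 6 under Jefferson.

5 and 6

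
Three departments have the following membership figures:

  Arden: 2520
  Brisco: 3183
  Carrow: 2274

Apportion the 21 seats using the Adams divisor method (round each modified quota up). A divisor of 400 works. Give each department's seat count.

With modified divisor 400: modified quotas Arden 6.300, Brisco 7.957, Carrow 5.685.
Rounding up: Arden 7, Brisco 8, Carrow 6 (total 21).

Arden 7, Brisco 8, Carrow 6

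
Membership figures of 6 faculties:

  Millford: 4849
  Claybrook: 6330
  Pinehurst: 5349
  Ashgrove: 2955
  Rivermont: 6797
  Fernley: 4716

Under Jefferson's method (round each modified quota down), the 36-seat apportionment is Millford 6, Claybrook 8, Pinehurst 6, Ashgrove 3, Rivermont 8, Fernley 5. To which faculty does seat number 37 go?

Fernley

Priority for the next seat is population ÷ (current seats + 1).
Priorities: Millford 692.714, Claybrook 703.333, Pinehurst 764.143, Ashgrove 738.750, Rivermont 755.222, Fernley 786.000.
Highest priority: Fernley.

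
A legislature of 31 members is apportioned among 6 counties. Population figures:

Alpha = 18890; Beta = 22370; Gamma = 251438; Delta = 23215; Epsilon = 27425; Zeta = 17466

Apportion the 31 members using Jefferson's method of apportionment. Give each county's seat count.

Standard divisor 360804/31 ≈ 11638.839; standard quotas: Alpha 1.623, Beta 1.922, Gamma 21.603, Delta 1.995, Epsilon 2.356, Zeta 1.501.
Rounding down gives 1, 1, 21, 1, 2, 1 = 27 seats, so the divisor must be adjusted.
With modified divisor 10700: modified quotas Alpha 1.765, Beta 2.091, Gamma 23.499, Delta 2.170, Epsilon 2.563, Zeta 1.632.
Rounding down: Alpha 1, Beta 2, Gamma 23, Delta 2, Epsilon 2, Zeta 1 (total 31).

Alpha 1; Beta 2; Gamma 23; Delta 2; Epsilon 2; Zeta 1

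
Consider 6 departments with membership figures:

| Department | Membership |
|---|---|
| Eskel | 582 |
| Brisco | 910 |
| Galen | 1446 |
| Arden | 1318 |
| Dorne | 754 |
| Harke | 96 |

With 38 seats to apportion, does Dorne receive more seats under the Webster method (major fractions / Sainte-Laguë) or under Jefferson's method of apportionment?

Jefferson

Webster: Eskel 4, Brisco 7, Galen 11, Arden 10, Dorne 5, Harke 1.
Jefferson: Eskel 4, Brisco 7, Galen 11, Arden 10, Dorne 6, Harke 0.
Dorne gets 5 under Webster and 6 under Jefferson.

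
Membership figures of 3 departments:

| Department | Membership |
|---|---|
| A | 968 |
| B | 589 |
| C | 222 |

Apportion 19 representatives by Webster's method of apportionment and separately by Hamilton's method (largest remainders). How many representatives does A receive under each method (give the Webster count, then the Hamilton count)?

11 and 10

Webster: A 11, B 6, C 2.
Hamilton: A 10, B 6, C 3.
A gets 11 under Webster and 10 under Hamilton.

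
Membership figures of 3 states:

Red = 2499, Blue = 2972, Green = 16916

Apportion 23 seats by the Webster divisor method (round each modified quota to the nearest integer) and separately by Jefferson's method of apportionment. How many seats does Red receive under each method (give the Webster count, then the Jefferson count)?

Webster: Red 3, Blue 3, Green 17.
Jefferson: Red 2, Blue 3, Green 18.
Red gets 3 under Webster and 2 under Jefferson.

3 and 2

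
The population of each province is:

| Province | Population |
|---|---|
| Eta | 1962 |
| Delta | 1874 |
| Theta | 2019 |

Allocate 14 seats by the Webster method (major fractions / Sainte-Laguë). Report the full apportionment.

Eta 5, Delta 4, Theta 5

Standard divisor 5855/14 ≈ 418.214; standard quotas: Eta 4.691, Delta 4.481, Theta 4.828.
Rounding to the nearest integer gives Eta 5, Delta 4, Theta 5 — total 14, matching the house size, so no adjustment is needed.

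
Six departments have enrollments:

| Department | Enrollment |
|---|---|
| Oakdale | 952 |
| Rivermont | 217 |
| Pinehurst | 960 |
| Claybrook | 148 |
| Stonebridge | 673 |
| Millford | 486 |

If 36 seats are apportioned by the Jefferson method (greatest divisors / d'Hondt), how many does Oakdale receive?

10

Standard divisor 3436/36 ≈ 95.444; standard quotas: Oakdale 9.974, Rivermont 2.274, Pinehurst 10.058, Claybrook 1.551, Stonebridge 7.051, Millford 5.092.
Rounding down gives 9, 2, 10, 1, 7, 5 = 34 seats, so the divisor must be adjusted.
With modified divisor 87: modified quotas Oakdale 10.943, Rivermont 2.494, Pinehurst 11.034, Claybrook 1.701, Stonebridge 7.736, Millford 5.586.
Rounding down: Oakdale 10, Rivermont 2, Pinehurst 11, Claybrook 1, Stonebridge 7, Millford 5 (total 36).
Oakdale receives 10.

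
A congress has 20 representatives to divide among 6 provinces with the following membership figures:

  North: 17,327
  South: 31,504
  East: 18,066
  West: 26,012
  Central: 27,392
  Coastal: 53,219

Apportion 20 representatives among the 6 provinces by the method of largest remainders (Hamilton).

The standard divisor is 173520/20 = 8676.
Standard quotas: North 1.9971, South 3.6312, East 2.0823, West 2.9982, Central 3.1572, Coastal 6.1340.
Lower quotas: North 1, South 3, East 2, West 2, Central 3, Coastal 6 (sum 17, leaving 3 seats).
Remainders in descending order: West 0.9982, North 0.9971, South 0.6312, Central 0.1572, Coastal 0.1340, East 0.0823.
Largest remainders: West, North, South receive the extra seats.

North 2, South 4, East 2, West 3, Central 3, Coastal 6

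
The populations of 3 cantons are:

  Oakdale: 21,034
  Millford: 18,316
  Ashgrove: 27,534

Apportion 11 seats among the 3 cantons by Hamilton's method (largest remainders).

Oakdale: 3, Millford: 3, Ashgrove: 5

Standard divisor: 66884 ÷ 11 ≈ 6080.364.
Standard quotas: Oakdale 3.4593, Millford 3.0123, Ashgrove 4.5283.
Lower quotas: Oakdale 3, Millford 3, Ashgrove 4 (sum 10, leaving 1 seat).
Remainders in descending order: Ashgrove 0.5283, Oakdale 0.4593, Millford 0.0123.
The surplus seat goes to Ashgrove.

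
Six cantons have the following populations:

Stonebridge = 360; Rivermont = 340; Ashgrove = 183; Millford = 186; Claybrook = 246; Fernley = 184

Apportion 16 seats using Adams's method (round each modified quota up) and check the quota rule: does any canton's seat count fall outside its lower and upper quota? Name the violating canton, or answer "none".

none

Standard quotas: Stonebridge 3.843, Rivermont 3.629, Ashgrove 1.953, Millford 1.985, Claybrook 2.626, Fernley 1.964.
Adams allocation: Stonebridge 4, Rivermont 3, Ashgrove 2, Millford 2, Claybrook 3, Fernley 2.
Every allocation lies between the lower and upper quota.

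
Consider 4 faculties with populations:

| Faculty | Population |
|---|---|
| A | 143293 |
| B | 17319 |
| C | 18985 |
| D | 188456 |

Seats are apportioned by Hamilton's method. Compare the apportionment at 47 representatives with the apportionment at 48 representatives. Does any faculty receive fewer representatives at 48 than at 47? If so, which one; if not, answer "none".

At 47 seats: A 18, B 2, C 3, D 24.
At 48 seats: A 19, B 2, C 2, D 25.
C drops from 3 to 2.

C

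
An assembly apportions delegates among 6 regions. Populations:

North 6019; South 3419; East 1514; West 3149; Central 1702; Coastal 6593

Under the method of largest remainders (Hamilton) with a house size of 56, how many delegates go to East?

Total 22396; standard divisor 22396/56 ≈ 399.929.
Standard quotas: North 15.0502, South 8.5490, East 3.7857, West 7.8739, Central 4.2558, Coastal 16.4854.
Lower quotas: North 15, South 8, East 3, West 7, Central 4, Coastal 16 (sum 53, leaving 3 seats).
Remainders in descending order: West 0.8739, East 0.7857, South 0.5490, Coastal 0.4854, Central 0.2558, North 0.0502.
The surplus seats go to West, East, South.
East receives 4.

4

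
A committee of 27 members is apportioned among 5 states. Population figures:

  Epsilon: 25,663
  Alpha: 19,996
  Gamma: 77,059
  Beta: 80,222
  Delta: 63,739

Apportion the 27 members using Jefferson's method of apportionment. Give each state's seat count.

Standard divisor 266679/27 ≈ 9877; standard quotas: Epsilon 2.598, Alpha 2.025, Gamma 7.802, Beta 8.122, Delta 6.453.
Rounding down gives 2, 2, 7, 8, 6 = 25 seats, so the divisor must be adjusted.
With modified divisor 9000: modified quotas Epsilon 2.851, Alpha 2.222, Gamma 8.562, Beta 8.914, Delta 7.082.
Rounding down: Epsilon 2, Alpha 2, Gamma 8, Beta 8, Delta 7 (total 27).

Epsilon 2, Alpha 2, Gamma 8, Beta 8, Delta 7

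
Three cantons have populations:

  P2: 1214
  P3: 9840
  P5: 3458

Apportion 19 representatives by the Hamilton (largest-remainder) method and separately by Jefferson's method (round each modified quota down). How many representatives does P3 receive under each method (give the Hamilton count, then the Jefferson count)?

13 and 14

Hamilton: P2 2, P3 13, P5 4.
Jefferson: P2 1, P3 14, P5 4.
P3 gets 13 under Hamilton and 14 under Jefferson.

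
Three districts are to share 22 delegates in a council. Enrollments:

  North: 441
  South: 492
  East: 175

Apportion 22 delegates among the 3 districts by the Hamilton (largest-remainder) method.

Total 1108; standard divisor 1108/22 ≈ 50.364.
Standard quotas: North 8.756, South 9.769, East 3.475.
Lower quotas: North 8, South 9, East 3 (sum 20, leaving 2 seats).
Remainders in descending order: South 0.769, North 0.756, East 0.475.
The surplus seats go to South, North.

North 9; South 10; East 3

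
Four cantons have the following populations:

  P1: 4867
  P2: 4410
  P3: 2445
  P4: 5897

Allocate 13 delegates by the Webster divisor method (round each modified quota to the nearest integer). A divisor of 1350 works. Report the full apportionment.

With modified divisor 1350: modified quotas P1 3.605, P2 3.267, P3 1.811, P4 4.368.
Rounding to the nearest integer: P1 4, P2 3, P3 2, P4 4 (total 13).

P1=4, P2=3, P3=2, P4=4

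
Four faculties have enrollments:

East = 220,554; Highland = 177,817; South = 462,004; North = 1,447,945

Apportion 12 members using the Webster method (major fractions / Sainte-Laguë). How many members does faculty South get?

2

Standard divisor 2308320/12 ≈ 192360; standard quotas: East 1.147, Highland 0.924, South 2.402, North 7.527.
Rounding to the nearest integer gives East 1, Highland 1, South 2, North 8 — total 12, matching the house size, so no adjustment is needed.
South receives 2.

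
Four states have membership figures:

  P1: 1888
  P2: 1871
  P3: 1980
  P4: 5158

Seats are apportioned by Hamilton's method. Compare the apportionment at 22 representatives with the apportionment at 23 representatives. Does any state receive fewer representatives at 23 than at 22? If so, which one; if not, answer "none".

At 22 seats: P1 4, P2 4, P3 4, P4 10.
At 23 seats: P1 4, P2 4, P3 4, P4 11.
No state's allocation decreased.

none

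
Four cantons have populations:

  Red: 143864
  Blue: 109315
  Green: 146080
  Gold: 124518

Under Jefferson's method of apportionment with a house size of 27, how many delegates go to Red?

7

Standard divisor 523777/27 ≈ 19399.148; standard quotas: Red 7.416, Blue 5.635, Green 7.530, Gold 6.419.
Rounding down gives 7, 5, 7, 6 = 25 seats, so the divisor must be adjusted.
With modified divisor 18100: modified quotas Red 7.948, Blue 6.040, Green 8.071, Gold 6.879.
Rounding down: Red 7, Blue 6, Green 8, Gold 6 (total 27).
Red receives 7.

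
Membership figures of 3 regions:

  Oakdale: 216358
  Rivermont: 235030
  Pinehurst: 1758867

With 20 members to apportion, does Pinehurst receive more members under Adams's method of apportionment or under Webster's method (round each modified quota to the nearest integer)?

Webster

Adams: Oakdale 2, Rivermont 3, Pinehurst 15.
Webster: Oakdale 2, Rivermont 2, Pinehurst 16.
Pinehurst gets 15 under Adams and 16 under Webster.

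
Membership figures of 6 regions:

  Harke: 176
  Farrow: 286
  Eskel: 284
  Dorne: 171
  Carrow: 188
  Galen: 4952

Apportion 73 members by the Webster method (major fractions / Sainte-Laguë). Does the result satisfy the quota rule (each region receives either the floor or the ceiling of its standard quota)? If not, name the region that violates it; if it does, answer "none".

Standard quotas: Harke 2.121, Farrow 3.447, Eskel 3.423, Dorne 2.061, Carrow 2.266, Galen 59.682.
Webster allocation: Harke 2, Farrow 3, Eskel 3, Dorne 2, Carrow 2, Galen 61.
Galen has quota 59.682 (lower 59, upper 60) but receives 61 — outside the quota interval.

Galen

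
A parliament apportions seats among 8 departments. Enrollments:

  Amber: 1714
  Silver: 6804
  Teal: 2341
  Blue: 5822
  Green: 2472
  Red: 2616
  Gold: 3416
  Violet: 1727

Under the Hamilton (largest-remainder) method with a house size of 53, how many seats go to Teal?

Standard divisor: 26912 ÷ 53 ≈ 507.774.
Standard quotas: Amber 3.3755, Silver 13.3997, Teal 4.6103, Blue 11.4657, Green 4.8683, Red 5.1519, Gold 6.7274, Violet 3.4011.
Lower quotas: Amber 3, Silver 13, Teal 4, Blue 11, Green 4, Red 5, Gold 6, Violet 3 (sum 49, leaving 4 seats).
Remainders in descending order: Green 0.8683, Gold 0.7274, Teal 0.6103, Blue 0.4657, Violet 0.4011, Silver 0.3997, Amber 0.3755, Red 0.1519.
The surplus seats go to Green, Gold, Teal, Blue.
Teal receives 5.

5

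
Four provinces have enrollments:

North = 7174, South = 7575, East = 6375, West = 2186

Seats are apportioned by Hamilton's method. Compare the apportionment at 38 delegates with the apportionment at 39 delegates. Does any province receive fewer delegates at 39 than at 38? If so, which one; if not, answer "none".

At 38 seats: North 12, South 12, East 10, West 4.
At 39 seats: North 12, South 13, East 11, West 3.
West drops from 4 to 3.

West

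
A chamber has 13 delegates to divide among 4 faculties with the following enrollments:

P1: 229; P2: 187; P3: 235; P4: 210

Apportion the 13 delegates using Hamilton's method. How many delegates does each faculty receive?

P1: 3, P2: 3, P3: 4, P4: 3

The standard divisor is 861/13 ≈ 66.231.
Standard quotas: P1 3.458, P2 2.823, P3 3.548, P4 3.171.
Lower quotas: P1 3, P2 2, P3 3, P4 3 (sum 11, leaving 2 seats).
Remainders in descending order: P2 0.823, P3 0.548, P1 0.458, P4 0.171.
Largest remainders: P2, P3 receive the extra seats.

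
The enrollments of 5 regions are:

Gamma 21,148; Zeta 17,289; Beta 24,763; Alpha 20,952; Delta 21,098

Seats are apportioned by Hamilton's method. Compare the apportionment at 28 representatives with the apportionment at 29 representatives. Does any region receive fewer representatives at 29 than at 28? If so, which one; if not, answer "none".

Zeta

At 28 seats: Gamma 6, Zeta 5, Beta 6, Alpha 5, Delta 6.
At 29 seats: Gamma 6, Zeta 4, Beta 7, Alpha 6, Delta 6.
Zeta drops from 5 to 4.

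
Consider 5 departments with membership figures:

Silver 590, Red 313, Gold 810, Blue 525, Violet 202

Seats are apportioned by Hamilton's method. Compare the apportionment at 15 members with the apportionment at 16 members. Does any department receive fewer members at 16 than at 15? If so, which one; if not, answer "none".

At 15 seats: Silver 4, Red 2, Gold 5, Blue 3, Violet 1.
At 16 seats: Silver 4, Red 2, Gold 5, Blue 4, Violet 1.
No department's allocation decreased.

none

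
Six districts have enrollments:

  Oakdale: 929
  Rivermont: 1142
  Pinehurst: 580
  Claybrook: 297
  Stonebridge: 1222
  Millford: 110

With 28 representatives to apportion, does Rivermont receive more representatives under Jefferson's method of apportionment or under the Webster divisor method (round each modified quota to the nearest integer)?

Jefferson

Jefferson: Oakdale 6, Rivermont 8, Pinehurst 4, Claybrook 2, Stonebridge 8, Millford 0.
Webster: Oakdale 6, Rivermont 7, Pinehurst 4, Claybrook 2, Stonebridge 8, Millford 1.
Rivermont gets 8 under Jefferson and 7 under Webster.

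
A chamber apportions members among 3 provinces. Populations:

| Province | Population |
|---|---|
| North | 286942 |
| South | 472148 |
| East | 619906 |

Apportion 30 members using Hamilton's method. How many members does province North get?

Standard divisor: 1378996 ÷ 30 ≈ 45966.533.
Standard quotas: North 6.2424, South 10.2716, East 13.4860.
Lower quotas: North 6, South 10, East 13 (sum 29, leaving 1 seat).
Remainders in descending order: East 0.4860, South 0.2716, North 0.2424.
The surplus seat goes to East.
North receives 6.

6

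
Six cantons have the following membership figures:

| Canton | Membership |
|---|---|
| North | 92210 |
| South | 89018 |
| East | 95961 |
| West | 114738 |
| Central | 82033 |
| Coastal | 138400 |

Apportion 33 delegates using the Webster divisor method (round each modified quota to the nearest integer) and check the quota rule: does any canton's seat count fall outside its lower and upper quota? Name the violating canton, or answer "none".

Standard quotas: North 4.969, South 4.797, East 5.171, West 6.183, Central 4.421, Coastal 7.458.
Webster allocation: North 5, South 5, East 5, West 6, Central 4, Coastal 8.
Every allocation lies between the lower and upper quota.

none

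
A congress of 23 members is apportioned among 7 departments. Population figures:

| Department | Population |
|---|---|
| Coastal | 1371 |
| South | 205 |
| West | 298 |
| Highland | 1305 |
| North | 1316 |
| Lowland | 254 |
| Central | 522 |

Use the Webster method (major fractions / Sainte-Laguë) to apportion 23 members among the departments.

Standard divisor 5271/23 ≈ 229.174; standard quotas: Coastal 5.982, South 0.895, West 1.300, Highland 5.694, North 5.742, Lowland 1.108, Central 2.278.
Rounding to the nearest integer gives Coastal 6, South 1, West 1, Highland 6, North 6, Lowland 1, Central 2 — total 23, matching the house size, so no adjustment is needed.

Coastal 6, South 1, West 1, Highland 6, North 6, Lowland 1, Central 2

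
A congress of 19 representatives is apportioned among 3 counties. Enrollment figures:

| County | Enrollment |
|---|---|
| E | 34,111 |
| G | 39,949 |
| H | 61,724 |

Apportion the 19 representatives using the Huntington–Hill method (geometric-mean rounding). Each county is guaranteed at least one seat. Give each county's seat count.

With divisor 7284: modified quotas E 4.683, G 5.484, H 8.474.
Geometric-mean thresholds: E √(4·5)=4.472, G √(5·6)=5.477, H √(8·9)=8.485.
Each quota rounded against its threshold gives E 5, G 6, H 8 (total 19).

E=5; G=6; H=8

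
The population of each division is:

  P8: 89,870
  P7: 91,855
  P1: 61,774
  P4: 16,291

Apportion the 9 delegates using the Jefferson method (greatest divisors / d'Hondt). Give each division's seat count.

P8=3; P7=4; P1=2; P4=0

Standard divisor 259790/9 ≈ 28865.556; standard quotas: P8 3.113, P7 3.182, P1 2.140, P4 0.564.
Rounding down gives 3, 3, 2, 0 = 8 seats, so the divisor must be adjusted.
With modified divisor 22700: modified quotas P8 3.959, P7 4.046, P1 2.721, P4 0.718.
Rounding down: P8 3, P7 4, P1 2, P4 0 (total 9).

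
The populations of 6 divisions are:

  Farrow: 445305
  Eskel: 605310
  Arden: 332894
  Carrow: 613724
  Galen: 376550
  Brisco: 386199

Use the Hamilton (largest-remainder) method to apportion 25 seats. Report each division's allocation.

Standard divisor: 2759982 ÷ 25 ≈ 110399.28.
Standard quotas: Farrow 4.0336, Eskel 5.4829, Arden 3.0154, Carrow 5.5591, Galen 3.4108, Brisco 3.4982.
Lower quotas: Farrow 4, Eskel 5, Arden 3, Carrow 5, Galen 3, Brisco 3 (sum 23, leaving 2 seats).
Remainders in descending order: Carrow 0.5591, Brisco 0.4982, Eskel 0.4829, Galen 0.4108, Farrow 0.0336, Arden 0.0154.
The surplus seats go to Carrow, Brisco.

Farrow: 4, Eskel: 5, Arden: 3, Carrow: 6, Galen: 3, Brisco: 4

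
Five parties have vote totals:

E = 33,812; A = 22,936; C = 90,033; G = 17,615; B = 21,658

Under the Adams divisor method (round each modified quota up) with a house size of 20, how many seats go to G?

2

Standard divisor 186054/20 ≈ 9302.7; standard quotas: E 3.635, A 2.466, C 9.678, G 1.894, B 2.328.
Rounding up gives 4, 3, 10, 2, 3 = 22 seats, so the divisor must be adjusted.
With modified divisor 11000: modified quotas E 3.074, A 2.085, C 8.185, G 1.601, B 1.969.
Rounding up: E 4, A 3, C 9, G 2, B 2 (total 20).
G receives 2.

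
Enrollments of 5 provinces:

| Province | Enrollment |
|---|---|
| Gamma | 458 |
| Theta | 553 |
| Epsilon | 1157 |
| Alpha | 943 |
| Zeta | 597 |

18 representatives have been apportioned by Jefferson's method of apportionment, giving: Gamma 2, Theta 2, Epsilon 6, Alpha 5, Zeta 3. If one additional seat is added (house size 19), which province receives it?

Priority for the next seat is population ÷ (current seats + 1).
Priorities: Gamma 152.667, Theta 184.333, Epsilon 165.286, Alpha 157.167, Zeta 149.250.
Highest priority: Theta.

Theta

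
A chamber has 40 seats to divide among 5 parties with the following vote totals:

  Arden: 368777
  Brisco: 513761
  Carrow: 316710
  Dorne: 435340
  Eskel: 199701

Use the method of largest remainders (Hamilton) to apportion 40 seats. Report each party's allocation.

Arden 8; Brisco 11; Carrow 7; Dorne 10; Eskel 4

Total 1834289; standard divisor 1834289/40 ≈ 45857.225.
Standard quotas: Arden 8.0419, Brisco 11.2035, Carrow 6.9064, Dorne 9.4934, Eskel 4.3548.
Lower quotas: Arden 8, Brisco 11, Carrow 6, Dorne 9, Eskel 4 (sum 38, leaving 2 seats).
Remainders in descending order: Carrow 0.9064, Dorne 0.4934, Eskel 0.3548, Brisco 0.2035, Arden 0.0419.
Largest remainders: Carrow, Dorne receive the extra seats.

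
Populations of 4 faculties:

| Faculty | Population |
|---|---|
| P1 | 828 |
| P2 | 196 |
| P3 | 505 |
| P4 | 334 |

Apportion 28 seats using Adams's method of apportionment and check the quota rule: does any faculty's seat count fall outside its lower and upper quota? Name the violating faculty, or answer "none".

none

Standard quotas: P1 12.444, P2 2.946, P3 7.590, P4 5.020.
Adams allocation: P1 12, P2 3, P3 8, P4 5.
Every allocation lies between the lower and upper quota.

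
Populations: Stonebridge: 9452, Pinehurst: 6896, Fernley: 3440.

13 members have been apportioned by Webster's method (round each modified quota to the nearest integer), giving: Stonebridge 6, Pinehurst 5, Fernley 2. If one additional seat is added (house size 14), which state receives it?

Priority for the next seat is population ÷ (current seats + 0.5).
Priorities: Stonebridge 1454.154, Pinehurst 1253.818, Fernley 1376.000.
Highest priority: Stonebridge.

Stonebridge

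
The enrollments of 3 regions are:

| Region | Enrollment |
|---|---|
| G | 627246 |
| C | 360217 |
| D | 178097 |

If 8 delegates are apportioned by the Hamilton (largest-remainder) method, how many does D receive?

Standard divisor: 1165560 ÷ 8 = 145695.
Standard quotas: G 4.3052, C 2.4724, D 1.2224.
Lower quotas: G 4, C 2, D 1 (sum 7, leaving 1 seat).
Remainders in descending order: C 0.4724, G 0.3052, D 0.2224.
The surplus seat goes to C.
D receives 1.

1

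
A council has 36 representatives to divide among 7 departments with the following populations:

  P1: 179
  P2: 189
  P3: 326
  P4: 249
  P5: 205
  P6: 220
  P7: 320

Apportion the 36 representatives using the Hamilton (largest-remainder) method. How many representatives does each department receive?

Standard divisor: 1688 ÷ 36 ≈ 46.889.
Standard quotas: P1 3.818, P2 4.031, P3 6.953, P4 5.310, P5 4.372, P6 4.692, P7 6.825.
Lower quotas: P1 3, P2 4, P3 6, P4 5, P5 4, P6 4, P7 6 (sum 32, leaving 4 seats).
Remainders in descending order: P3 0.953, P7 0.825, P1 0.818, P6 0.692, P5 0.372, P4 0.310, P2 0.031.
Largest remainders: P3, P7, P1, P6 receive the extra seats.

P1 4; P2 4; P3 7; P4 5; P5 4; P6 5; P7 7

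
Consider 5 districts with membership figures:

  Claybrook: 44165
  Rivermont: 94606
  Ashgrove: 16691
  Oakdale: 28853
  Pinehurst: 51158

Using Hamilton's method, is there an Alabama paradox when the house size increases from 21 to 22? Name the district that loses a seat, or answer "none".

At 21 seats: Claybrook 4, Rivermont 8, Ashgrove 1, Oakdale 3, Pinehurst 5.
At 22 seats: Claybrook 4, Rivermont 9, Ashgrove 1, Oakdale 3, Pinehurst 5.
No district's allocation decreased.

none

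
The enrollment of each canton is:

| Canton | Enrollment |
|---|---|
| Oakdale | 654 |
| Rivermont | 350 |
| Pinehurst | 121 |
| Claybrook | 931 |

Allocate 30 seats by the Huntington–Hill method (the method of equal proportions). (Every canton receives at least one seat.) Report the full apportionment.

With divisor 69: modified quotas Oakdale 9.478, Rivermont 5.072, Pinehurst 1.754, Claybrook 13.493.
Geometric-mean thresholds: Oakdale √(9·10)=9.487, Rivermont √(5·6)=5.477, Pinehurst √(1·2)=1.414, Claybrook √(13·14)=13.491.
Each quota rounded against its threshold gives Oakdale 9, Rivermont 5, Pinehurst 2, Claybrook 14 (total 30).

Oakdale=9, Rivermont=5, Pinehurst=2, Claybrook=14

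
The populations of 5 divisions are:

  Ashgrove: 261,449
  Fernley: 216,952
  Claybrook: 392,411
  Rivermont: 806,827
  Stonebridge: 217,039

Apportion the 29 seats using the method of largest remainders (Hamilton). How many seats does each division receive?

Standard divisor: 1894678 ÷ 29 ≈ 65333.724.
Standard quotas: Ashgrove 4.0017, Fernley 3.3207, Claybrook 6.0063, Rivermont 12.3493, Stonebridge 3.3220.
Lower quotas: Ashgrove 4, Fernley 3, Claybrook 6, Rivermont 12, Stonebridge 3 (sum 28, leaving 1 seat).
Remainders in descending order: Rivermont 0.3493, Stonebridge 0.3220, Fernley 0.3207, Claybrook 0.0063, Ashgrove 0.0017.
The surplus seat goes to Rivermont.

Ashgrove 4; Fernley 3; Claybrook 6; Rivermont 13; Stonebridge 3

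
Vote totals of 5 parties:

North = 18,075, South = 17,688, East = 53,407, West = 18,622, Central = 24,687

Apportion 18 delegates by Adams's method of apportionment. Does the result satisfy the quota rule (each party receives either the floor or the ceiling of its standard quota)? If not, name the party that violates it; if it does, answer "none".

Standard quotas: North 2.456, South 2.403, East 7.256, West 2.530, Central 3.354.
Adams allocation: North 3, South 2, East 7, West 3, Central 3.
Every allocation lies between the lower and upper quota.

none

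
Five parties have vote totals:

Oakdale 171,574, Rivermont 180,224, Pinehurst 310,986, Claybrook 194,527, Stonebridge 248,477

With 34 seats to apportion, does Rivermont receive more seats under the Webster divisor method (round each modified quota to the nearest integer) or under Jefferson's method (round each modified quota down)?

Webster: Oakdale 5, Rivermont 6, Pinehurst 9, Claybrook 6, Stonebridge 8.
Jefferson: Oakdale 5, Rivermont 5, Pinehurst 10, Claybrook 6, Stonebridge 8.
Rivermont gets 6 under Webster and 5 under Jefferson.

Webster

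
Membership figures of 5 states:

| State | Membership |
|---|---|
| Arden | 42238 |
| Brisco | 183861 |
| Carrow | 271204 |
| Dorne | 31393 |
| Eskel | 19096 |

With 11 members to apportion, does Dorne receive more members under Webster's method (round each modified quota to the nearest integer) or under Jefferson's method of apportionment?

Webster: Arden 1, Brisco 4, Carrow 5, Dorne 1, Eskel 0.
Jefferson: Arden 1, Brisco 4, Carrow 6, Dorne 0, Eskel 0.
Dorne gets 1 under Webster and 0 under Jefferson.

Webster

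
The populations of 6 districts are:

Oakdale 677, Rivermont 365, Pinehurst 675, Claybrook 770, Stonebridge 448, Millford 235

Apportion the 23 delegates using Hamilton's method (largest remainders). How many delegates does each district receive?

Oakdale 5, Rivermont 3, Pinehurst 5, Claybrook 5, Stonebridge 3, Millford 2

Standard divisor: 3170 ÷ 23 ≈ 137.826.
Standard quotas: Oakdale 4.912, Rivermont 2.648, Pinehurst 4.897, Claybrook 5.587, Stonebridge 3.250, Millford 1.705.
Lower quotas: Oakdale 4, Rivermont 2, Pinehurst 4, Claybrook 5, Stonebridge 3, Millford 1 (sum 19, leaving 4 seats).
Remainders in descending order: Oakdale 0.912, Pinehurst 0.897, Millford 0.705, Rivermont 0.648, Claybrook 0.587, Stonebridge 0.250.
The surplus seats go to Oakdale, Pinehurst, Millford, Rivermont.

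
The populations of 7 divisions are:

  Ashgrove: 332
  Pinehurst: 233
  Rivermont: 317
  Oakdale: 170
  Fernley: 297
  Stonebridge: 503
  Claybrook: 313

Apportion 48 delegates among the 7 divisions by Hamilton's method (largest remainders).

Total 2165; standard divisor 2165/48 ≈ 45.104.
Standard quotas: Ashgrove 7.361, Pinehurst 5.166, Rivermont 7.028, Oakdale 3.769, Fernley 6.585, Stonebridge 11.152, Claybrook 6.939.
Lower quotas: Ashgrove 7, Pinehurst 5, Rivermont 7, Oakdale 3, Fernley 6, Stonebridge 11, Claybrook 6 (sum 45, leaving 3 seats).
Remainders in descending order: Claybrook 0.939, Oakdale 0.769, Fernley 0.585, Ashgrove 0.361, Pinehurst 0.166, Stonebridge 0.152, Rivermont 0.028.
Largest remainders: Claybrook, Oakdale, Fernley receive the extra seats.

Ashgrove=7, Pinehurst=5, Rivermont=7, Oakdale=4, Fernley=7, Stonebridge=11, Claybrook=7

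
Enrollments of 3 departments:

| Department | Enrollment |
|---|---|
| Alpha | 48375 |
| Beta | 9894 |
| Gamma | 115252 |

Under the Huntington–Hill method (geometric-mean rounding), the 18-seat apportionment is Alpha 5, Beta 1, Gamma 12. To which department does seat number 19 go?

Gamma

Priority for the next seat is population ÷ (√(s·(s+1))).
Priorities: Alpha 8832.026, Beta 6996.114, Gamma 9227.545.
Highest priority: Gamma.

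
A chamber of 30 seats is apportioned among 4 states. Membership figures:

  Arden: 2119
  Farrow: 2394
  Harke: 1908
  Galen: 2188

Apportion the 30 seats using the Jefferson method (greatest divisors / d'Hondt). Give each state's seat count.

Standard divisor 8609/30 ≈ 286.967; standard quotas: Arden 7.384, Farrow 8.342, Harke 6.649, Galen 7.625.
Rounding down gives 7, 8, 6, 7 = 28 seats, so the divisor must be adjusted.
With modified divisor 270: modified quotas Arden 7.848, Farrow 8.867, Harke 7.067, Galen 8.104.
Rounding down: Arden 7, Farrow 8, Harke 7, Galen 8 (total 30).

Arden=7; Farrow=8; Harke=7; Galen=8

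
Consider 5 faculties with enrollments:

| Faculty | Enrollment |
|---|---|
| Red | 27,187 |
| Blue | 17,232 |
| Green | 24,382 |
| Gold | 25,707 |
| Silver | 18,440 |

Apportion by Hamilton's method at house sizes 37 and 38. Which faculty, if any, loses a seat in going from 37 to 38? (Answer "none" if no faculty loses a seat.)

none

At 37 seats: Red 9, Blue 6, Green 8, Gold 8, Silver 6.
At 38 seats: Red 9, Blue 6, Green 8, Gold 9, Silver 6.
No faculty's allocation decreased.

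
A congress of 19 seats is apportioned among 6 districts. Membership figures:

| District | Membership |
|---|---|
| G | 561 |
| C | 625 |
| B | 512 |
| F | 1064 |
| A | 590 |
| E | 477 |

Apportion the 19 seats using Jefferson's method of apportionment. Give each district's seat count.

Standard divisor 3829/19 ≈ 201.526; standard quotas: G 2.784, C 3.101, B 2.541, F 5.280, A 2.928, E 2.367.
Rounding down gives 2, 3, 2, 5, 2, 2 = 16 seats, so the divisor must be adjusted.
With modified divisor 174: modified quotas G 3.224, C 3.592, B 2.943, F 6.115, A 3.391, E 2.741.
Rounding down: G 3, C 3, B 2, F 6, A 3, E 2 (total 19).

G 3; C 3; B 2; F 6; A 3; E 2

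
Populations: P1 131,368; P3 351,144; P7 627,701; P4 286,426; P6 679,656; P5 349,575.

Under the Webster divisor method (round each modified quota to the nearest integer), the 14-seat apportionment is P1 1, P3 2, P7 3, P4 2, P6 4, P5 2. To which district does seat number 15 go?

Priority for the next seat is population ÷ (current seats + 0.5).
Priorities: P1 87578.667, P3 140457.600, P7 179343.143, P4 114570.400, P6 151034.667, P5 139830.000.
Highest priority: P7.

P7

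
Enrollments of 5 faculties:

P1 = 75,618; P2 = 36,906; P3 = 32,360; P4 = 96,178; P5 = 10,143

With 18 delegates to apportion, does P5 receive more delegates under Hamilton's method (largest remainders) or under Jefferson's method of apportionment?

Hamilton: P1 5, P2 3, P3 2, P4 7, P5 1.
Jefferson: P1 6, P2 3, P3 2, P4 7, P5 0.
P5 gets 1 under Hamilton and 0 under Jefferson.

Hamilton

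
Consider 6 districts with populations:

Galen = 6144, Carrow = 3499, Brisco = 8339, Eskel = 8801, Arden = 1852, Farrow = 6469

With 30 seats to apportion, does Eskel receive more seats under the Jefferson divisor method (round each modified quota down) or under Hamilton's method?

Jefferson: Galen 5, Carrow 3, Brisco 7, Eskel 8, Arden 1, Farrow 6.
Hamilton: Galen 5, Carrow 3, Brisco 7, Eskel 7, Arden 2, Farrow 6.
Eskel gets 8 under Jefferson and 7 under Hamilton.

Jefferson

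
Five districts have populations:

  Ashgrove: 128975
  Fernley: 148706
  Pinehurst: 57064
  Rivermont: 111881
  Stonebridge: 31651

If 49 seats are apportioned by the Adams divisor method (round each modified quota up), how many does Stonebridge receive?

4

Standard divisor 478277/49 ≈ 9760.755; standard quotas: Ashgrove 13.214, Fernley 15.235, Pinehurst 5.846, Rivermont 11.462, Stonebridge 3.243.
Rounding up gives 14, 16, 6, 12, 4 = 52 seats, so the divisor must be adjusted.
With modified divisor 10400: modified quotas Ashgrove 12.401, Fernley 14.299, Pinehurst 5.487, Rivermont 10.758, Stonebridge 3.043.
Rounding up: Ashgrove 13, Fernley 15, Pinehurst 6, Rivermont 11, Stonebridge 4 (total 49).
Stonebridge receives 4.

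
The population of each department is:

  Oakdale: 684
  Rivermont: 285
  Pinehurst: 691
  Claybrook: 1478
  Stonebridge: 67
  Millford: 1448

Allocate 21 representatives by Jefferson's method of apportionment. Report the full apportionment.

Oakdale: 3, Rivermont: 1, Pinehurst: 3, Claybrook: 7, Stonebridge: 0, Millford: 7

Standard divisor 4653/21 ≈ 221.571; standard quotas: Oakdale 3.087, Rivermont 1.286, Pinehurst 3.119, Claybrook 6.671, Stonebridge 0.302, Millford 6.535.
Rounding down gives 3, 1, 3, 6, 0, 6 = 19 seats, so the divisor must be adjusted.
With modified divisor 200: modified quotas Oakdale 3.420, Rivermont 1.425, Pinehurst 3.455, Claybrook 7.390, Stonebridge 0.335, Millford 7.240.
Rounding down: Oakdale 3, Rivermont 1, Pinehurst 3, Claybrook 7, Stonebridge 0, Millford 7 (total 21).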